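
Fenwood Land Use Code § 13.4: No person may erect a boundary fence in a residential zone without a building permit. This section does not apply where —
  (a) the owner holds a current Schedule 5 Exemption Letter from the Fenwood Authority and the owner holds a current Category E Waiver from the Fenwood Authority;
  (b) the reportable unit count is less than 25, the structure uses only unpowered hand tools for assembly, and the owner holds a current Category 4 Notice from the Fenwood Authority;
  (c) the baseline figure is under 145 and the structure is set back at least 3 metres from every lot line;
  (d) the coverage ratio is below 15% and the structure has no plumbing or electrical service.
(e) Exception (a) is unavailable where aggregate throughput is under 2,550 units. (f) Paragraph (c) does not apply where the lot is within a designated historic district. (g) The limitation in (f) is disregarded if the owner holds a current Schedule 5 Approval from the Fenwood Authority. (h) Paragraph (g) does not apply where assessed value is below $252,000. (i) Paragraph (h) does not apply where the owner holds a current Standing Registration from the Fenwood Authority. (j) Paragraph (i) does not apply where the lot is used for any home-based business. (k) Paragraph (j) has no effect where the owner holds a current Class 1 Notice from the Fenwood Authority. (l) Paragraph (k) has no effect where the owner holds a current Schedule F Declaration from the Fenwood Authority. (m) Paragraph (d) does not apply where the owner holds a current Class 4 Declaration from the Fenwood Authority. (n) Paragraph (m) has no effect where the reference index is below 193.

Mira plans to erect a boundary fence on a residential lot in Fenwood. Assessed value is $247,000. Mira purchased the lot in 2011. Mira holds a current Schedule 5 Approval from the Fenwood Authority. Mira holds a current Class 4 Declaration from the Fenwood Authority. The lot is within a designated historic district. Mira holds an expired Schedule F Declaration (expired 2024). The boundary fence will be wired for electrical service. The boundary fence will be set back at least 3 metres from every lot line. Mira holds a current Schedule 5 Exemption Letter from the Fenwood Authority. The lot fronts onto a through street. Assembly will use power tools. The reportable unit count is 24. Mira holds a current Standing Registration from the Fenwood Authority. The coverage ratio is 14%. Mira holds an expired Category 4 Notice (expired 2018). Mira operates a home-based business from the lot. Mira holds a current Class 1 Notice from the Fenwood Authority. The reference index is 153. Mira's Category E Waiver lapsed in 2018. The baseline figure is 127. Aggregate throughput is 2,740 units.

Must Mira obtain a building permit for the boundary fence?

No — exception (c) applies; Mira does not need a building permit.

Exception (a) requires that the owner holds a current Category E Waiver from the Fenwood Authority; but the Category E Waiver is not current, so (a) is unavailable.
Exception (b) requires that the structure uses only unpowered hand tools for assembly; but assembly uses power tools, so (b) is unavailable.
Exception (c)'s conditions are all satisfied: the baseline figure is 127, under the 145 limit; the setback is at least 3 m on every side. As to paragraphs (f)–(l): (f) is engaged (the lot is in a historic district), but is set aside by (g): (g) operates against (f): a current Schedule 5 Approval is held. (h) is triggered (assessed value is $247,000, below the $252,000 limit), but is overridden by (i): (i) applies — a current Standing Registration is held. (j) is triggered (a home-based business operates on the lot), but is set aside by (k): (k) operates — a current Class 1 Notice is held. (l) is inapplicable (no current Schedule F Declaration is held), so (k) stands. Exception (c) stands.
Exception (d) fails — electrical service is planned.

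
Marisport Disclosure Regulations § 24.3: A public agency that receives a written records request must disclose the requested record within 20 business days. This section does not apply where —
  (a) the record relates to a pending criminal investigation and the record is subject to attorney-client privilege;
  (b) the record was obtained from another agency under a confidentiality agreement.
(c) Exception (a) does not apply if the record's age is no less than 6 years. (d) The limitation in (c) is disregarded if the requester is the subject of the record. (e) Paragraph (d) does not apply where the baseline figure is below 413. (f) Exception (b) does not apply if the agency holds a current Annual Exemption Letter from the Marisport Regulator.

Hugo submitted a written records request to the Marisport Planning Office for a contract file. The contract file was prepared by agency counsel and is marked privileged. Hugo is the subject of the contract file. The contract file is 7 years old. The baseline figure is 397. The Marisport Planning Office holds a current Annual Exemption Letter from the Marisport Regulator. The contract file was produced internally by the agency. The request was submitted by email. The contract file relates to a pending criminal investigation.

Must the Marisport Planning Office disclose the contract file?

Yes — the Marisport Planning Office must disclose the contract file.

Exception (a): the contract file relates to a pending investigation; the contract file is privileged — every condition holds. Turning to paragraphs (c)–(e): (c) operates against (a): the record's age is 7 years, meeting the 6 years threshold. (d) is engaged (Hugo is the subject of the contract file), but is displaced by (e): (e) operates — the baseline figure is 397, below the 413 limit. So (a) is unavailable.
Exception (b) does not apply: the contract file was produced internally.
No exception is made out. the Marisport Planning Office falls within the general rule.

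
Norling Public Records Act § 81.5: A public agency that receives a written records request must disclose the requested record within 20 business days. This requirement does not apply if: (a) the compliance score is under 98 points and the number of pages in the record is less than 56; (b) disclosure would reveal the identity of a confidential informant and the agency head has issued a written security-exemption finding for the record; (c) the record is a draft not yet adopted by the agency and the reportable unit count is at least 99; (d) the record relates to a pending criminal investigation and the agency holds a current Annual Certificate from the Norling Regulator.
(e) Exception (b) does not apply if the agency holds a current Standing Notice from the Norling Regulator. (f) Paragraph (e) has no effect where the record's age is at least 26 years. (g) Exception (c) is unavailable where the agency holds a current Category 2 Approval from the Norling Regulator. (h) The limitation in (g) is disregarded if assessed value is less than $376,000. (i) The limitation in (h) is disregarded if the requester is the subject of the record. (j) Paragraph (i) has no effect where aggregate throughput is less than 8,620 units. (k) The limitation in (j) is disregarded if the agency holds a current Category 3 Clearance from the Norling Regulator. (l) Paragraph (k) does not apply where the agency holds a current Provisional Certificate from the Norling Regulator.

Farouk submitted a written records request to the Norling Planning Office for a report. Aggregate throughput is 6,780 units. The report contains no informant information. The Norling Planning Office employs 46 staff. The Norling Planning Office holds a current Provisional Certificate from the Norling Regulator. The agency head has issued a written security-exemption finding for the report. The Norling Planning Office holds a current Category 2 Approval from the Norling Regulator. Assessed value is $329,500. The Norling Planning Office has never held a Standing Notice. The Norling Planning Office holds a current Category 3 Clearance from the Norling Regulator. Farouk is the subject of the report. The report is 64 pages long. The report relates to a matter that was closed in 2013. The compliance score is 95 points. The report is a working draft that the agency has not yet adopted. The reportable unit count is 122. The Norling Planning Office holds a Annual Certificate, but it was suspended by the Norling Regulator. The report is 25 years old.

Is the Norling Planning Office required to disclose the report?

Exception (a) requires that the number of pages in the record is less than 56; but the number of pages in the record is 64, not less than 56, so (a) is unavailable.
Exception (b) fails — the report contains no informant information.
Exception (c): the report is an unadopted draft; the reportable unit count is 122, meeting the 99 threshold — every condition holds. Applying paragraphs (g)–(l): (g) applies (a current Category 2 Approval is held), but yields to (h): (h) applies — assessed value is $329,500, less than the $376,000 limit. (i) would limit (h) — Farouk is the subject of the report — but (j) sets (i) aside: (j) applies — aggregate throughput is 6,780 units, less than the 8,620 units limit. (k) would limit (j) — a current Category 3 Clearance is held — but (l) sets (k) aside: (l) operates against (k): a current Provisional Certificate is held. So (c) applies.
Exception (d) does not apply: the report relates to a closed matter.

No — exception (c) applies; the Norling Planning Office is not required to disclose the report.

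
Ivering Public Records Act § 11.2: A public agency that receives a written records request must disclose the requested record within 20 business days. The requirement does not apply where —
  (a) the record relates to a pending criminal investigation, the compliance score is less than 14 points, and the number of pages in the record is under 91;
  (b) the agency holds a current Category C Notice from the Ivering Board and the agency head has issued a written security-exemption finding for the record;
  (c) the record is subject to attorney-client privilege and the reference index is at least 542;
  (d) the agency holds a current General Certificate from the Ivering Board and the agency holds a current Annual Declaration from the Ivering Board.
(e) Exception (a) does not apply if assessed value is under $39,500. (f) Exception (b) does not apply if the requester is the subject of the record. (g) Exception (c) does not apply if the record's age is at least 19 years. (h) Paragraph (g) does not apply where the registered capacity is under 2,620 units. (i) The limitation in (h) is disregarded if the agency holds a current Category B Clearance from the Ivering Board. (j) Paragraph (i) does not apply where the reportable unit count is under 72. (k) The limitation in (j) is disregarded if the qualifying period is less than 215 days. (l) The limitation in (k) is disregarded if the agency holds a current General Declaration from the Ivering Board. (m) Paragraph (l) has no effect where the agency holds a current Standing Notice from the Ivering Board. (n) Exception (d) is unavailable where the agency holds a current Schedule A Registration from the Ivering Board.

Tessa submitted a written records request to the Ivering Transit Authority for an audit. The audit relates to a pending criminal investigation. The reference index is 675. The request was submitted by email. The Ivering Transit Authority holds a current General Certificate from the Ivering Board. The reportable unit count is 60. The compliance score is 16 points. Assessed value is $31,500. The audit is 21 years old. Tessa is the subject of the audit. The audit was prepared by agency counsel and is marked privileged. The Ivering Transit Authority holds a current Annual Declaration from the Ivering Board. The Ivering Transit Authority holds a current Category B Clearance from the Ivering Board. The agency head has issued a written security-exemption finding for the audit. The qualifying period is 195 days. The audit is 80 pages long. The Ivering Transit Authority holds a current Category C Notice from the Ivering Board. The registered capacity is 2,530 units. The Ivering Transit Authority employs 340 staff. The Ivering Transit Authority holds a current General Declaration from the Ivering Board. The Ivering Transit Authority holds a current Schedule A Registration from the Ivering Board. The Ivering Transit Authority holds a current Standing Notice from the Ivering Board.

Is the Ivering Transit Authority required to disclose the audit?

Exception (a) fails — the compliance score is 16 points, not less than 14 points.
Exception (b): a current Category C Notice is held; a written security-exemption finding has been issued — every condition holds. But: (f) applies — Tessa is the subject of the audit. So (b) is unavailable.
Exception (c) is satisfied on its face — the audit is privileged; the reference index is 675, meeting the 542 threshold. But applying paragraphs (g)–(m): (g) is triggered — the record's age is 21 years, meeting the 19 years threshold. (h) is engaged (the registered capacity is 2,530 units, under the 2,620 units limit), but is set aside by (i): (i) operates against (h): a current Category B Clearance is held. (j) operates (the reportable unit count is 60, under the 72 limit), but yields to (k): (k) is engaged — the qualifying period is 195 days, less than the 215 days limit. (l) would limit (k) — a current General Declaration is held — but (m) sets (l) aside: (m) operates against (l): a current Standing Notice is held. So (c) is unavailable.
Exception (d) is satisfied on its face — a current General Certificate is held; a current Annual Declaration is held. But: (n) operates against (d): a current Schedule A Registration is held. Exception (d) does not apply.
No exception is made out. the Ivering Transit Authority falls within the general rule.

Yes — the Ivering Transit Authority must disclose the audit.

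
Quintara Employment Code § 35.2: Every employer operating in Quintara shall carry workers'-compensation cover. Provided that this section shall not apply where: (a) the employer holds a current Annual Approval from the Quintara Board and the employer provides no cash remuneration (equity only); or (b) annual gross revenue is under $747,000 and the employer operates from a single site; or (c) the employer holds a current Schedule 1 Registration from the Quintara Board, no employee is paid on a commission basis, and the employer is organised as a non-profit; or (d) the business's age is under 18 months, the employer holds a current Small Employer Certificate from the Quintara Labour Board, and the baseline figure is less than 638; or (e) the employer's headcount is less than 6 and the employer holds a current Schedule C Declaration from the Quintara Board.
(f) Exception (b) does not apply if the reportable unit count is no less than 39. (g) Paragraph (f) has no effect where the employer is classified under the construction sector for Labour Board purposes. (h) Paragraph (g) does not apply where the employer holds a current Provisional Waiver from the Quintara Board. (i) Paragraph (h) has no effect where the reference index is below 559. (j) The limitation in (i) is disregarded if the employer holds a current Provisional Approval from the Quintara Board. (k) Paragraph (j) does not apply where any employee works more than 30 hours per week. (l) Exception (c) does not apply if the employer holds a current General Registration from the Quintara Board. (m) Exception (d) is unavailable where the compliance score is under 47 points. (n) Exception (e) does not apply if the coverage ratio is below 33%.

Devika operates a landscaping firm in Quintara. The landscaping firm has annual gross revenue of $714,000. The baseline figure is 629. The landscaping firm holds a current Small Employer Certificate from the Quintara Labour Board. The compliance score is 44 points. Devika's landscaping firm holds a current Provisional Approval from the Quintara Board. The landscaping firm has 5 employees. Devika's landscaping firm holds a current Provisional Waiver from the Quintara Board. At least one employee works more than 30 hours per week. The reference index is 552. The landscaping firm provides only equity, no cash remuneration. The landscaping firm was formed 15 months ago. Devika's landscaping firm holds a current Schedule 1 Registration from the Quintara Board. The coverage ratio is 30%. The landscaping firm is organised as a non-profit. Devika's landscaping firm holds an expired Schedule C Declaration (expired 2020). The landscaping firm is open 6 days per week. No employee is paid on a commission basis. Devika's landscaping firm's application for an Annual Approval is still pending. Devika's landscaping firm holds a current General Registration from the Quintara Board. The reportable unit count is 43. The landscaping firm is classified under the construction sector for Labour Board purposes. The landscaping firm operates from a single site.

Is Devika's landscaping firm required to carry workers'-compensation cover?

No — exception (b) applies; Devika's landscaping firm is not required to carry workers'-compensation cover.

Exception (a) does not apply: there is no Annual Approval in force.
Exception (b)'s conditions are all satisfied: annual gross revenue is $714,000, under the $747,000 limit; the employer operates from a single site. Applying paragraphs (f)–(k): (f) would limit (b) — the reportable unit count is 43, meeting the 39 threshold — but (g) sets (f) aside: (g) is engaged — the landscaping firm is classified under the construction sector. (h) would limit (g) — a current Provisional Waiver is held — but (i) sets (h) aside: (i) is triggered — the reference index is 552, below the 559 limit. (j) is triggered (a current Provisional Approval is held), but is overridden by (k): (k) is engaged — at least one employee exceeds 30 hours/week. Exception (b) stands.
Exception (c): a current Schedule 1 Registration is held; no employee is paid on commission; the employer is a non-profit — every condition holds. But: (l) operates — a current General Registration is held. So (c) is unavailable.
Exception (d) is satisfied on its face — the business's age is 15 months, under the 18 months limit; a current Small Employer Certificate is held; the baseline figure is 629, less than the 638 limit. Turning to paragraph (m): (m) operates against (d): the compliance score is 44 points, under the 47 points limit. Exception (d) does not apply.
Exception (e) fails — the Schedule C Declaration is not current.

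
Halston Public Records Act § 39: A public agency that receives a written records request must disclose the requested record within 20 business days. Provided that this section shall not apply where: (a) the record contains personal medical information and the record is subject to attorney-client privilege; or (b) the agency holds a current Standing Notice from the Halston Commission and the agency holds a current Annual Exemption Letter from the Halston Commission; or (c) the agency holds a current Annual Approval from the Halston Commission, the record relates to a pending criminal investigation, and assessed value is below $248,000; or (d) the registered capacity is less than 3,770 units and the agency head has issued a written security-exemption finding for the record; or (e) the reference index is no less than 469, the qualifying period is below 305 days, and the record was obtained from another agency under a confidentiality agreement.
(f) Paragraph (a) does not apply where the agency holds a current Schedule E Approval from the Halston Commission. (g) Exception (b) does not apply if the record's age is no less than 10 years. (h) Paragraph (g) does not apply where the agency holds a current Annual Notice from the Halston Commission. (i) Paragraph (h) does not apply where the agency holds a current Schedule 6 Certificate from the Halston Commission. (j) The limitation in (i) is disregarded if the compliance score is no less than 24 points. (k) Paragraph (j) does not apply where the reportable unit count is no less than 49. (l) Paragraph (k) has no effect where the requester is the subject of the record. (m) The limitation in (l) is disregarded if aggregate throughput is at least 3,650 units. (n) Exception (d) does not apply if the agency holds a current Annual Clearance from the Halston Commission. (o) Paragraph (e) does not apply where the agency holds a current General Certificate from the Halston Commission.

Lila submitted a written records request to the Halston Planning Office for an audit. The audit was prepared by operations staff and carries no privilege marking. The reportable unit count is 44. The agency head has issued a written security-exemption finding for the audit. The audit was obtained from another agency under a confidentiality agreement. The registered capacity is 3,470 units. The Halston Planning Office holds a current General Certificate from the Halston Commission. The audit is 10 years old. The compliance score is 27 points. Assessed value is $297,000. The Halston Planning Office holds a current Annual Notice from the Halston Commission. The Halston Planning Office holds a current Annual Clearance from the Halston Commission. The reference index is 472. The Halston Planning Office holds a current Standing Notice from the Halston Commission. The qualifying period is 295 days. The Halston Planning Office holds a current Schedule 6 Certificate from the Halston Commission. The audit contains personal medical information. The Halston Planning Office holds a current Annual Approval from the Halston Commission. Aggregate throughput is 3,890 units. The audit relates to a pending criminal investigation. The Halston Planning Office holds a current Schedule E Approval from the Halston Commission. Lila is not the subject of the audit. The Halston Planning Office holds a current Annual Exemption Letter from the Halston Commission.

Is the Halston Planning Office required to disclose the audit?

No — exception (b) applies; the Halston Planning Office is not required to disclose the audit.

Exception (a) does not apply: the audit carries no privilege marking.
Exception (b) is satisfied on its face — a current Standing Notice is held; a current Annual Exemption Letter is held. Under paragraphs (g)–(m): (g) would limit (b) — the record's age is 10 years, meeting the 10 years threshold — but (h) sets (g) aside: (h) operates against (g): a current Annual Notice is held. (i) would limit (h) — a current Schedule 6 Certificate is held — but (j) sets (i) aside: (j) operates against (i): the compliance score is 27 points, meeting the 24 points threshold. (k) does not operate here (the reportable unit count is 44, short of 49), so (j) stands. (b) remains available.
Exception (c) fails — assessed value is $297,000, not below $248,000.
All of (d)'s requirements are met (the registered capacity is 3,470 units, less than the 3,770 units limit; a written security-exemption finding has been issued). But applying paragraph (n): (n) is triggered — a current Annual Clearance is held. So (d) is unavailable.
Exception (e): the reference index is 472, meeting the 469 threshold; the qualifying period is 295 days, below the 305 days limit; the audit was obtained under a confidentiality agreement — every condition holds. However, paragraph (o) must be considered: (o) operates — a current General Certificate is held. Exception (e) does not apply.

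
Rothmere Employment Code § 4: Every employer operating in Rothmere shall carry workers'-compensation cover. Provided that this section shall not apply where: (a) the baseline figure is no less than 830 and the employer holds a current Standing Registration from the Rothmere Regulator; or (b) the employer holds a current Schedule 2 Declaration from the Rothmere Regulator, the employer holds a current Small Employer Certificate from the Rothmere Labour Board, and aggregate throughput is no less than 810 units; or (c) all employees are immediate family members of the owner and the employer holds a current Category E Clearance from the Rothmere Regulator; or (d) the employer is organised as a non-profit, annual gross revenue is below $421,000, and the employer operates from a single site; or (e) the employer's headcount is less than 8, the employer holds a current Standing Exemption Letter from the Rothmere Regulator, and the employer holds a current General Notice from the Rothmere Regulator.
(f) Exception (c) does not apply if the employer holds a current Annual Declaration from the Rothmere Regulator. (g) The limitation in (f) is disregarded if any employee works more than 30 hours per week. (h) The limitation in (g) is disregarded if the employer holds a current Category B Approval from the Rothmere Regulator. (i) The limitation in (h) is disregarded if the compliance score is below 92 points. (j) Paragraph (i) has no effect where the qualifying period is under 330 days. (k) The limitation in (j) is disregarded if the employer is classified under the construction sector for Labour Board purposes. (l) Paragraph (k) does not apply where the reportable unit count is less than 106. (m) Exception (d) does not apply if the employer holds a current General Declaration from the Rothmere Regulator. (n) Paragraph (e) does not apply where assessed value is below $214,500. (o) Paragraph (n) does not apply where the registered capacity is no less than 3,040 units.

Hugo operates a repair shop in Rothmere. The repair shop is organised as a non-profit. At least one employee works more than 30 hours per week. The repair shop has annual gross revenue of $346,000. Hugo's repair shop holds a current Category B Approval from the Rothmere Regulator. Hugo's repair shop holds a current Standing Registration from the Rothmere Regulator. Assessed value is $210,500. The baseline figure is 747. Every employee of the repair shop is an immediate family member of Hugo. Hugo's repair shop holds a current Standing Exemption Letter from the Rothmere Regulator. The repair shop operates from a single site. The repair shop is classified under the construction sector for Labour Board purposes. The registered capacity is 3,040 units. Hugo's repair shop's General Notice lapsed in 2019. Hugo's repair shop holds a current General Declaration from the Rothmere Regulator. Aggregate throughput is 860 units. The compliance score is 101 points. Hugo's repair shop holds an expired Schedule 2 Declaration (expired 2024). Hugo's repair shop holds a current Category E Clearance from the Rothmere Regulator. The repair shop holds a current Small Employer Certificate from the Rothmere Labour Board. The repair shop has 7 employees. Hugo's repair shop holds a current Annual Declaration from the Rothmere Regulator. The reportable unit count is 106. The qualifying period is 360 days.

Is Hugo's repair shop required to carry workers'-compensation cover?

Yes — Hugo's repair shop must carry workers'-compensation cover.

Exception (a) does not apply: the baseline figure is 747, short of 830.
Exception (b) fails — the Schedule 2 Declaration is not current.
Exception (c): every employee is an immediate family member; a current Category E Clearance is held — every condition holds. However, paragraphs (f)–(l) must be considered: (f) applies — a current Annual Declaration is held. (g) would limit (f) — at least one employee exceeds 30 hours/week — but (h) sets (g) aside: (h) operates against (g): a current Category B Approval is held. (i), which would lift (h), is not engaged — the compliance score is 101 points, not below 92 points. Exception (c) does not apply.
Exception (d) is satisfied on its face — the employer is a non-profit; annual gross revenue is $346,000, below the $421,000 limit; the employer operates from a single site. But applying paragraph (m): (m) is engaged — a current General Declaration is held. (d) is therefore removed.
Exception (e) does not apply: no current General Notice is held.
No exception applies. The general rule governs.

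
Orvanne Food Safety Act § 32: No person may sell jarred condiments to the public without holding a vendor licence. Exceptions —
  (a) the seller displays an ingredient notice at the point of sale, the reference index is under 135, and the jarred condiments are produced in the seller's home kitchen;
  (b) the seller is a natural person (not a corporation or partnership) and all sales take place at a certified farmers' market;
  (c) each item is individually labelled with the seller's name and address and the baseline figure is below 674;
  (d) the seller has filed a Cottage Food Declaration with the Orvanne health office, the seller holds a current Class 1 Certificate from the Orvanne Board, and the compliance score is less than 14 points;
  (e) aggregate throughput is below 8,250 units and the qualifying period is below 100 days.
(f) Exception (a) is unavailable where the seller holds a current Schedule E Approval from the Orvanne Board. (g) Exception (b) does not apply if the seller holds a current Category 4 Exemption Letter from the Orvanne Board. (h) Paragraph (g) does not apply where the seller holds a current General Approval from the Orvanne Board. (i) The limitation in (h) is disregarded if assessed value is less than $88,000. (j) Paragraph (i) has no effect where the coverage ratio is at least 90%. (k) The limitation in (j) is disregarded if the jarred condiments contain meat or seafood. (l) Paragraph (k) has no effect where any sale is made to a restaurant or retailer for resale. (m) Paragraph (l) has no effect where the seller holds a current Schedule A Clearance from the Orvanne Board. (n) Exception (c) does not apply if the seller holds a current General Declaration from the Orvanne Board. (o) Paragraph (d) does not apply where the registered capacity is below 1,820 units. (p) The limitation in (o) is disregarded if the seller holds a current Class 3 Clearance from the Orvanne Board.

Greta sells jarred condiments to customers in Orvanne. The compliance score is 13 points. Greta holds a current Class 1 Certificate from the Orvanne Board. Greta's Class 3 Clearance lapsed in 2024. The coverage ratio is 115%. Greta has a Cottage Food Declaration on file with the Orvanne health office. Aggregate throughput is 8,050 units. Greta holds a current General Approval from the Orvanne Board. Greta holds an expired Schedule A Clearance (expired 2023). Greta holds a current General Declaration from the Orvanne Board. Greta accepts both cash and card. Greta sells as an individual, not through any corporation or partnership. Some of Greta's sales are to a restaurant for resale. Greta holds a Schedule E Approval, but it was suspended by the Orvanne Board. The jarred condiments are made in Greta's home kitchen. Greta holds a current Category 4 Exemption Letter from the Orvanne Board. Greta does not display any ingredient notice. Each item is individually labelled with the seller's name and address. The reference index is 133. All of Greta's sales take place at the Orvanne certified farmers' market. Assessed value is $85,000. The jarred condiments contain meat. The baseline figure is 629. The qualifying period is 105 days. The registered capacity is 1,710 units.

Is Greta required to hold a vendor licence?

No — exception (b) applies; Greta is not required to hold a vendor licence.

Exception (a) does not apply: no ingredient notice is displayed.
Exception (b)'s conditions are all satisfied: the seller is a natural person; all sales are at a certified farmers' market. As to paragraphs (g)–(m): (g) would limit (b) — a current Category 4 Exemption Letter is held — but (h) sets (g) aside: (h) is engaged — a current General Approval is held. (i) applies (assessed value is $85,000, less than the $88,000 limit), but is itself disapplied by (j): (j) operates — the coverage ratio is 115%, meeting the 90% threshold. (k) operates (the jarred condiments contain meat), but is set aside by (l): (l) operates against (k): some sales are to a restaurant for resale. (m) is not triggered (there is no Schedule A Clearance in force), so (l) stands. So (b) applies.
Exception (c): items are individually labelled; the baseline figure is 629, below the 674 limit — every condition holds. But: (n) operates against (c): a current General Declaration is held. So (c) is unavailable.
Exception (d) is satisfied on its face — a Cottage Food Declaration is on file; a current Class 1 Certificate is held; the compliance score is 13 points, less than the 14 points limit. However, paragraphs (o)–(p) must be considered: (o) applies — the registered capacity is 1,710 units, below the 1,820 units limit. (p), which would lift (o), is inapplicable — there is no Class 3 Clearance in force. Exception (d) does not apply.
Exception (e) does not apply: the qualifying period is 105 days, not below 100 days.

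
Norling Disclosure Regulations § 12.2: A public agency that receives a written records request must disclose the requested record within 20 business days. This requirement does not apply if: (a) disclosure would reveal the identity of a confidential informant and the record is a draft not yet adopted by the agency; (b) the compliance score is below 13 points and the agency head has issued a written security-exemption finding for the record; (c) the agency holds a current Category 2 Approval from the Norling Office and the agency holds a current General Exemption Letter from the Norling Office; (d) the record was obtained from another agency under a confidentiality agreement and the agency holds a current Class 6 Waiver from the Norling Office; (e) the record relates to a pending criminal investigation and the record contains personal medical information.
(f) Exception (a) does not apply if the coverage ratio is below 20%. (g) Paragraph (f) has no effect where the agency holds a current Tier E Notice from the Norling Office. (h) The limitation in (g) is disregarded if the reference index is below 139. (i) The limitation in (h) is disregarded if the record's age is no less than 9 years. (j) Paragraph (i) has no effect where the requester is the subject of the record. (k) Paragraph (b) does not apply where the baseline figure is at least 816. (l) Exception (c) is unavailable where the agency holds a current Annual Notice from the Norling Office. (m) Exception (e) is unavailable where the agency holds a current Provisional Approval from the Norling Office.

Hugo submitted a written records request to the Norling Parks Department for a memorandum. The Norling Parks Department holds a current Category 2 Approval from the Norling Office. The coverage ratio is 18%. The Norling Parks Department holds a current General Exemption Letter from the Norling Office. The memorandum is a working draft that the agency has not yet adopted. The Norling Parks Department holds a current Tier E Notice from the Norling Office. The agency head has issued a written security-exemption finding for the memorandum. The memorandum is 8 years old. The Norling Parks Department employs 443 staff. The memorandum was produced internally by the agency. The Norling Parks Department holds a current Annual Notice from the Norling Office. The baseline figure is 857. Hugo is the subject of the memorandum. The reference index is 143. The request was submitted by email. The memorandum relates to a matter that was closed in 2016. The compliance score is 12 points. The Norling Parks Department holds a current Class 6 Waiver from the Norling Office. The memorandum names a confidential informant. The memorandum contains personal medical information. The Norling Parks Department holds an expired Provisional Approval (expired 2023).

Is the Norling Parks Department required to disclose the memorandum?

All of (a)'s requirements are met (the memorandum names a confidential informant; the memorandum is an unadopted draft). Under paragraphs (f)–(j): (f) is engaged (the coverage ratio is 18%, below the 20% limit), but is set aside by (g): (g) is engaged — a current Tier E Notice is held. (h) is not engaged (the reference index is 143, not below 139), so (g) stands. Exception (a) stands.
Exception (b): the compliance score is 12 points, below the 13 points limit; a written security-exemption finding has been issued — every condition holds. But applying paragraph (k): (k) operates against (b): the baseline figure is 857, meeting the 816 threshold. (b) is therefore removed.
Exception (c) is satisfied on its face — a current Category 2 Approval is held; a current General Exemption Letter is held. Turning to paragraph (l): (l) applies — a current Annual Notice is held. Exception (c) does not apply.
Exception (d) fails — the memorandum was produced internally.
Exception (e) does not apply: the memorandum relates to a closed matter.

No — exception (a) applies; the Norling Parks Department is not required to disclose the memorandum.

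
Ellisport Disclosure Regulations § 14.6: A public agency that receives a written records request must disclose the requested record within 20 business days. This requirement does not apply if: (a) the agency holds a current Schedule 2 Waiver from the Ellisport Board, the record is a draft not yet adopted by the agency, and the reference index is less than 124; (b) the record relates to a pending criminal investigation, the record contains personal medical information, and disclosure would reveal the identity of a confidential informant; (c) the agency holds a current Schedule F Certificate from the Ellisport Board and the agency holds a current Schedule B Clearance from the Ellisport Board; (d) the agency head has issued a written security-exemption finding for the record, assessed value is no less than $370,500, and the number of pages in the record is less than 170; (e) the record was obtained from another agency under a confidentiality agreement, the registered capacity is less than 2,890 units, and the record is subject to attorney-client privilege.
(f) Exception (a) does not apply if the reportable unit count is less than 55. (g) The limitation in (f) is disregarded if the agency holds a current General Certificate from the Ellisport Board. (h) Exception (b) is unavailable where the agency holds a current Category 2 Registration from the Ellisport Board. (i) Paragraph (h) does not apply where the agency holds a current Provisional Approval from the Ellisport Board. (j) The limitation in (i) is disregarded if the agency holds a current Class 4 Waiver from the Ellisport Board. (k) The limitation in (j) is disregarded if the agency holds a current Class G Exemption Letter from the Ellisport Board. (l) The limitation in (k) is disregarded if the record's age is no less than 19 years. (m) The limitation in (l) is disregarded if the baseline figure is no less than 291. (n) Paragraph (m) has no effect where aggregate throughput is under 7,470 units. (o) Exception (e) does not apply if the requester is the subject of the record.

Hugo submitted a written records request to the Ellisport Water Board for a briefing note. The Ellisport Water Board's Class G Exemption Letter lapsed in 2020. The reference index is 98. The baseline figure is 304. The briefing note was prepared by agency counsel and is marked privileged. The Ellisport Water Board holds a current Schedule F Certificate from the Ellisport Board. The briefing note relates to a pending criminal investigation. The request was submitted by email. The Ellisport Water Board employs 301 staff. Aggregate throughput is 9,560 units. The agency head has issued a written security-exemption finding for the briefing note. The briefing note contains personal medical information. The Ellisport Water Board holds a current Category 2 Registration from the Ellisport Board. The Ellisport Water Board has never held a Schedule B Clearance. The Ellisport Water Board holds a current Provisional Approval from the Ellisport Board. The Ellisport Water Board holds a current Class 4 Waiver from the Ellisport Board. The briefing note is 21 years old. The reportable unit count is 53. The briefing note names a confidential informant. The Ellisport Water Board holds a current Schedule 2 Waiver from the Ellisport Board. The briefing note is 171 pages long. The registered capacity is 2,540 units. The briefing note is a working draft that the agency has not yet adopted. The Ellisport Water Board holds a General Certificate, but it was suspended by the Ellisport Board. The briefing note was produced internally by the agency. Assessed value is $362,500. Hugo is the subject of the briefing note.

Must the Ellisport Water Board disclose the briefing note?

Yes — the Ellisport Water Board must disclose the briefing note.

All of (a)'s requirements are met (a current Schedule 2 Waiver is held; the briefing note is an unadopted draft; the reference index is 98, less than the 124 limit). Turning to paragraphs (f)–(g): (f) operates against (a): the reportable unit count is 53, less than the 55 limit. (g) is inapplicable (the General Certificate is not current), so (f) stands. Exception (a) does not apply.
All of (b)'s requirements are met (the briefing note relates to a pending investigation; the briefing note contains personal medical information; the briefing note names a confidential informant). But: (h) operates — a current Category 2 Registration is held. (i) applies (a current Provisional Approval is held), but yields to (j): (j) operates against (i): a current Class 4 Waiver is held. (k), which would lift (j), is not engaged — there is no Class G Exemption Letter in force. So (b) is unavailable.
Exception (c) requires that the agency holds a current Schedule B Clearance from the Ellisport Board; but the Schedule B Clearance is not current, so (c) is unavailable.
Exception (d) does not apply: assessed value is $362,500, short of $370,500.
Exception (e) requires that the record was obtained from another agency under a confidentiality agreement; but the briefing note was produced internally, so (e) is unavailable.
No exception displaces § 14.6.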